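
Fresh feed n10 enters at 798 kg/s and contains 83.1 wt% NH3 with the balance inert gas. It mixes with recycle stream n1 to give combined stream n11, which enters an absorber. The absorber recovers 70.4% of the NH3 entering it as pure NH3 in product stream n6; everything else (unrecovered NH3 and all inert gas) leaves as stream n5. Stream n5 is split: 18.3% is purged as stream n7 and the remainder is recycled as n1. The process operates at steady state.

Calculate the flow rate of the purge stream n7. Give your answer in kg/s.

182.2 kg/s

inert gas enters only via n10 and leaves only via the purge: 798×0.169 = 0.183×(inert gas in n5), and the absorber passes all inert gas, so inert gas in n11 = inert gas in n5 = 736.95 kg/s.
NH3 in n11: m_A = 798×0.831 + (1−0.183)·(1−0.704)·m_A, so m_A = 663.14/0.7582 = 874.66 kg/s.
n5 = (1−0.704)×874.66 + 736.95 = 995.85 kg/s.
Purge n7 = 0.183×995.85 = 182.24 kg/s.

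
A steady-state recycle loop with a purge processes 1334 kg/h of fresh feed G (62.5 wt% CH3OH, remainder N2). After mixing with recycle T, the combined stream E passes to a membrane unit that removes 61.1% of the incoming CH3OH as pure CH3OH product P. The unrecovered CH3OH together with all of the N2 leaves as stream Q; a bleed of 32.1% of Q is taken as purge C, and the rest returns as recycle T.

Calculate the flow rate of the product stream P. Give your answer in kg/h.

692.3 kg/h

CH3OH in E: m_A = 1334×0.625 + (1−0.321)·(1−0.611)·m_A, so m_A = 833.75/0.7359 = 1133 kg/h.
Product P = 0.611×1133 = 692.27 kg/h.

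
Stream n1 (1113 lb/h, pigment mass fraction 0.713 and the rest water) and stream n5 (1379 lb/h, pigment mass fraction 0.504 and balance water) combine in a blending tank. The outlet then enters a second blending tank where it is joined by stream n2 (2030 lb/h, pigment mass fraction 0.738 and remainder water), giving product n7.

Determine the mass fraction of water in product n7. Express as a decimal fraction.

0.340

Overall, product flow = 4522 lb/h.
water in = 1113×0.287 + 1379×0.496 + 2030×0.262 = 1535.3 lb/h.
water fraction in n7 = 0.340.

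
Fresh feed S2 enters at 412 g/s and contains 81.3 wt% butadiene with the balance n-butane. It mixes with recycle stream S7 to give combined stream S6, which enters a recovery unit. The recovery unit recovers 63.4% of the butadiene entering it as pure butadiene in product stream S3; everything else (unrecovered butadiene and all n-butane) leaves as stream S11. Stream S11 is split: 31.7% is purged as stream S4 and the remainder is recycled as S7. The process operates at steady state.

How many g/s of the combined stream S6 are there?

689.6 g/s

n-butane enters only via S2 and leaves only via the purge: 412×0.187 = 0.317×(n-butane in S11), and the recovery unit passes all n-butane, so n-butane in S6 = n-butane in S11 = 243.04 g/s.
butadiene in S6: m_A = 412×0.813 + (1−0.317)·(1−0.634)·m_A, so m_A = 334.96/0.7500 = 446.59 g/s.
S6 = 446.59 + 243.04 = 689.64 g/s.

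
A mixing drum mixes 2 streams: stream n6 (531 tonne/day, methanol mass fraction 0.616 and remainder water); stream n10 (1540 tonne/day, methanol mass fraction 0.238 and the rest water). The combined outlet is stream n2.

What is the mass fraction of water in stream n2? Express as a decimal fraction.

0.665

Total flow out = 531 + 1540 = 2071 tonne/day.
water in = 531×0.384 + 1540×0.762 = 1377.4 tonne/day.
water mass fraction in n2 = 1377.4/2071 = 0.665.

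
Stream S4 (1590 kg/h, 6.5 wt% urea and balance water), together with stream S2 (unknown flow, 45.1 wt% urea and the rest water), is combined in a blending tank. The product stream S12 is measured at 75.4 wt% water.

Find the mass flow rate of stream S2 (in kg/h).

1404 kg/h

Let S2 be the unknown flow. Total out = 1590 + S2.
water balance: 1486.7 + 0.549·S2 = 0.754·(1590 + S2)
(0.549 − 0.754)·S2 = 0.754×1590 − 1486.7 = -287.79
S2 = -287.79 / -0.205 = 1403.9 kg/h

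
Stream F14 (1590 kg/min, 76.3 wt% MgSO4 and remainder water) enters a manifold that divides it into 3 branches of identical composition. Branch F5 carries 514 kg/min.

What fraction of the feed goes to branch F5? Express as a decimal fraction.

Fraction to F5 = 514/1590 = 0.3233.

0.323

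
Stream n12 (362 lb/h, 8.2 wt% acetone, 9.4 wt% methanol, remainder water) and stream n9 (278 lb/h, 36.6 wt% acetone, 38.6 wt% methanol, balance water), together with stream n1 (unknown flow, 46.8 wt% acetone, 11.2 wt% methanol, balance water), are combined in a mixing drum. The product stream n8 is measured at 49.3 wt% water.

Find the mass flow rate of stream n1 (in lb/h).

708.4 lb/h

Let n1 be the unknown flow. Total out = 640 + n1.
water balance: 367.23 + 0.420·n1 = 0.493·(640 + n1)
(0.420 − 0.493)·n1 = 0.493×640 − 367.23 = -51.712
n1 = -51.712 / -0.073 = 708.38 lb/h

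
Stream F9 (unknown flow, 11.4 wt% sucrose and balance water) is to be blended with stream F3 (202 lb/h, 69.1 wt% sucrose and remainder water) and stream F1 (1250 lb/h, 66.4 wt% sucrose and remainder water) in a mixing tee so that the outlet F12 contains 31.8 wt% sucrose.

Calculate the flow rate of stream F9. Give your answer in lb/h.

Let F9 be the unknown flow. Total out = 1452 + F9.
sucrose balance: 969.58 + 0.114·F9 = 0.318·(1452 + F9)
(0.114 − 0.318)·F9 = 0.318×1452 − 969.58 = -507.85
F9 = -507.85 / -0.204 = 2489.4 lb/h

2489 lb/h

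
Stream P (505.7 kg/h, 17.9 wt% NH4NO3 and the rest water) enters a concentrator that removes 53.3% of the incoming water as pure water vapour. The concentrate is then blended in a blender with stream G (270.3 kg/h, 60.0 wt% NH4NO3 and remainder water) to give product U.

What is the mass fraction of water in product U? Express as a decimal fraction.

0.5444

Vapour removed = 0.533×0.821×505.7 = 221.29 kg/h; concentrate = 284.41 kg/h.
water reaching the mixer = 193.89 (from concentrate) + 270.3×0.400 = 302.01 kg/h.
Product flow = 284.41 + 270.3 = 554.71 kg/h; water fraction = 0.5444.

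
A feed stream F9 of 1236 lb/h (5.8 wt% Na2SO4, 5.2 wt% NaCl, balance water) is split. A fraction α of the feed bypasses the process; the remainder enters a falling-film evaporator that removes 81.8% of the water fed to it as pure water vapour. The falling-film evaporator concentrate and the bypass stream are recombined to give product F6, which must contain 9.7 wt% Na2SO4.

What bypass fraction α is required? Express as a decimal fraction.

All 1236×0.058 = 71.688 lb/h of Na2SO4 reaches F6, so F6 = 71.688/0.097 = 739.05 lb/h and vapour = 496.95 lb/h.
The evaporator receives (1−α)·1236 of feed at 0.890 water and removes 0.818 of that water:
0.818×0.890×(1−α)×1236 = 496.95
(1−α) = 496.95/899.83 = 0.5523;  α = 0.4477.

0.448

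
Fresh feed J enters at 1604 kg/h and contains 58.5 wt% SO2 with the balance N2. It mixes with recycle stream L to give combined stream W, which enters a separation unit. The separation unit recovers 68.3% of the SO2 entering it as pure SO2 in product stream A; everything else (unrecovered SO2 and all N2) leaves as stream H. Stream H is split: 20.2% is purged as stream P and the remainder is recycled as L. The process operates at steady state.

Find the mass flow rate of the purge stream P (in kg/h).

N2 enters only via J and leaves only via the purge: 1604×0.415 = 0.202×(N2 in H), and the separation unit passes all N2, so N2 in W = N2 in H = 3295.3 kg/h.
SO2 in W: m_A = 1604×0.585 + (1−0.202)·(1−0.683)·m_A, so m_A = 938.34/0.7470 = 1256.1 kg/h.
H = (1−0.683)×1256.1 + 3295.3 = 3693.5 kg/h.
Purge P = 0.202×3693.5 = 746.09 kg/h.

746.1 kg/h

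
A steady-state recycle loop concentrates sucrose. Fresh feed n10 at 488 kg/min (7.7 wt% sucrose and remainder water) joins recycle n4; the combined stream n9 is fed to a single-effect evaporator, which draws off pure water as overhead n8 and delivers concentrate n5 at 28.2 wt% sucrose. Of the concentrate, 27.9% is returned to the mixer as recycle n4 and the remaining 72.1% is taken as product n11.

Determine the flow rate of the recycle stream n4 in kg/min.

51.56 kg/min

Overall sucrose balance (none leaves overhead): sucrose in fresh feed = sucrose in product, i.e. 488×0.077 = (1−0.279)·n5·0.282.
n5 = 37.576/(0.282×0.721) = 184.81 kg/min.
Recycle n4 = 0.279×184.81 = 51.562 kg/min.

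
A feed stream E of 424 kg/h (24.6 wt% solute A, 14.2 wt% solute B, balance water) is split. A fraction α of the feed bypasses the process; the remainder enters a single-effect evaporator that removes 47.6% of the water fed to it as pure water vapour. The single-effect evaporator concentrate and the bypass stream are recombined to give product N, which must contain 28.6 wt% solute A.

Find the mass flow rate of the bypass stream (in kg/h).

All 424×0.246 = 104.3 kg/h of solute A reaches N, so N = 104.3/0.286 = 364.7 kg/h and vapour = 59.301 kg/h.
The evaporator receives (1−α)·424 of feed at 0.612 water and removes 0.476 of that water:
0.476×0.612×(1−α)×424 = 59.301
(1−α) = 59.301/123.52 = 0.4801;  α = 0.5199.
Bypass flow = 0.5199×424 = 220.44 kg/h.

220.4 kg/h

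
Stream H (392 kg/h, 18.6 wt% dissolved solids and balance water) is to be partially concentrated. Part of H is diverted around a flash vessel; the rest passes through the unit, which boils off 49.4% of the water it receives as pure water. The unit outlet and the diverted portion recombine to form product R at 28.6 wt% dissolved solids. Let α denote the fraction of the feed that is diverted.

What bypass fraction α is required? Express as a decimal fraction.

All 392×0.186 = 72.912 kg/h of dissolved solids reaches R, so R = 72.912/0.286 = 254.94 kg/h and vapour = 137.06 kg/h.
The evaporator receives (1−α)·392 of feed at 0.814 water and removes 0.494 of that water:
0.494×0.814×(1−α)×392 = 137.06
(1−α) = 137.06/157.63 = 0.8695;  α = 0.1305.

0.130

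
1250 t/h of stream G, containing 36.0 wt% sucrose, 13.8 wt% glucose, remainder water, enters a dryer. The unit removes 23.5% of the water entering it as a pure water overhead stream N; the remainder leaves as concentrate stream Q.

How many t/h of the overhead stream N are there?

147.5 t/h

water entering = 1250×0.502 = 627.5 t/h; overhead removed = 0.235×627.5 = 147.46 t/h.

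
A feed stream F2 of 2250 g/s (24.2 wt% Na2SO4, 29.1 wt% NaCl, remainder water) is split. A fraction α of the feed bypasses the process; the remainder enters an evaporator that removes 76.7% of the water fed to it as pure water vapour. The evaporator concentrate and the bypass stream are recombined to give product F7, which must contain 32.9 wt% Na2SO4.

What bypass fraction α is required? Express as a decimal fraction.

0.262

All 2250×0.242 = 544.5 g/s of Na2SO4 reaches F7, so F7 = 544.5/0.329 = 1655 g/s and vapour = 594.98 g/s.
The evaporator receives (1−α)·2250 of feed at 0.467 water and removes 0.767 of that water:
0.767×0.467×(1−α)×2250 = 594.98
(1−α) = 594.98/805.93 = 0.7383;  α = 0.2617.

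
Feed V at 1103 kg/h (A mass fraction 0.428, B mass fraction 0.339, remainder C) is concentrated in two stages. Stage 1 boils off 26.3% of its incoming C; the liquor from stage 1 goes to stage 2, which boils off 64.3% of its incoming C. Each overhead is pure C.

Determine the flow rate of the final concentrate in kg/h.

913.6 kg/h

C in feed = 1103×0.233 = 257 kg/h.
After stage 1: C left = (1−0.263)×257 = 189.41; stream total = 1035.4 kg/h.
After stage 2: C left = (1−0.643)×189.41 = 67.619; final concentrate = 913.62 kg/h.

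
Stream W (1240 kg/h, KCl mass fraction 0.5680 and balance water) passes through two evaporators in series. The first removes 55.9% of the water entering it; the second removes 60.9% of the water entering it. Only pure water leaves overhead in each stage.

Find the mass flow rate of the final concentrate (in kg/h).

water in feed = 1240×0.432 = 535.68 kg/h.
After stage 1: water left = (1−0.559)×535.68 = 236.23; stream total = 940.55 kg/h.
After stage 2: water left = (1−0.609)×236.23 = 92.368; final concentrate = 796.69 kg/h.

796.7 kg/h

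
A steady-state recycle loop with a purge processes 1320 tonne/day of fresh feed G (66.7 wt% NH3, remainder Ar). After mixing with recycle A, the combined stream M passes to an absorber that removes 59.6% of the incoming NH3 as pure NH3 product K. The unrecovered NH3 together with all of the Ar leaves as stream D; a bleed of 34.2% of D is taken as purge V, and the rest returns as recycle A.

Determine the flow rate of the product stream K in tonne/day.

NH3 in M: m_A = 1320×0.667 + (1−0.342)·(1−0.596)·m_A, so m_A = 880.44/0.7342 = 1199.2 tonne/day.
Product K = 0.596×1199.2 = 714.74 tonne/day.

714.7 tonne/day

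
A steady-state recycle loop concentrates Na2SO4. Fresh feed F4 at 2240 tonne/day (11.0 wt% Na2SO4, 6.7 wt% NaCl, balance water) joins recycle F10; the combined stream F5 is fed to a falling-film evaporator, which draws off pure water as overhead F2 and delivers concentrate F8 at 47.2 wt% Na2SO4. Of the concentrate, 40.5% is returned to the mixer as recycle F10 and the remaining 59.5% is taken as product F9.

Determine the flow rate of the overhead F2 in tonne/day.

Overall Na2SO4 balance (none leaves overhead): Na2SO4 in fresh feed = Na2SO4 in product, i.e. 2240×0.110 = (1−0.405)·F8·0.472.
F8 = 246.4/(0.472×0.595) = 877.37 tonne/day.
Recycle F10 = 0.405×877.37 = 355.33 tonne/day.
Combined feed F5 = 2240 + 355.33 = 2595.3 tonne/day.
Overhead F2 = F5 − F8 = 2595.3 − 877.37 = 1718 tonne/day.

1718 tonne/day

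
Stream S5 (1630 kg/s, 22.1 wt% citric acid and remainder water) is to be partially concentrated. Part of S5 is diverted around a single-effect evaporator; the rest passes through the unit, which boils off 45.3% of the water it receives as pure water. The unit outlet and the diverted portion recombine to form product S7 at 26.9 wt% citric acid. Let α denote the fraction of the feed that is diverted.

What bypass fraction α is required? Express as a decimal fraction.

0.494

All 1630×0.221 = 360.23 kg/s of citric acid reaches S7, so S7 = 360.23/0.269 = 1339.1 kg/s and vapour = 290.86 kg/s.
The evaporator receives (1−α)·1630 of feed at 0.779 water and removes 0.453 of that water:
0.453×0.779×(1−α)×1630 = 290.86
(1−α) = 290.86/575.21 = 0.5057;  α = 0.4943.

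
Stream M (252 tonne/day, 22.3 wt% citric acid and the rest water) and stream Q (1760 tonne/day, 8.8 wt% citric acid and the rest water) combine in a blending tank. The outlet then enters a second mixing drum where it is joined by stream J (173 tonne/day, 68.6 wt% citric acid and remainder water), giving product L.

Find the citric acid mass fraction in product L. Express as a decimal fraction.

Overall, product flow = 2185 tonne/day.
citric acid in = 252×0.223 + 1760×0.088 + 173×0.686 = 329.75 tonne/day.
citric acid fraction in L = 0.1509.

0.1509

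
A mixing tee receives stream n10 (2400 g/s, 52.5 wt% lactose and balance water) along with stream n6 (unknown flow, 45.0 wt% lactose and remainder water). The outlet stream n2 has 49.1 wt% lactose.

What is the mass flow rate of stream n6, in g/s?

Let n6 be the unknown flow. Total out = 2400 + n6.
lactose balance: 1260 + 0.450·n6 = 0.491·(2400 + n6)
(0.450 − 0.491)·n6 = 0.491×2400 − 1260 = -81.6
n6 = -81.6 / -0.041 = 1990.2 g/s

1990 g/s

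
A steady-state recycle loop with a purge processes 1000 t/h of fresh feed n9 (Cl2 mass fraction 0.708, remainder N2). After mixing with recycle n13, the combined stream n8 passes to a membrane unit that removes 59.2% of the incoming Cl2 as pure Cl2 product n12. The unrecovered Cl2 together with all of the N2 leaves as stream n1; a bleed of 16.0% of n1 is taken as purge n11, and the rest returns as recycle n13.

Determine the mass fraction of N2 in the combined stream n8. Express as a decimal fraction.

0.629

N2 enters only via n9 and leaves only via the purge: 1000×0.292 = 0.160×(N2 in n1), and the membrane unit passes all N2, so N2 in n8 = N2 in n1 = 1825 t/h.
Cl2 in n8: m_A = 1000×0.708 + (1−0.160)·(1−0.592)·m_A, so m_A = 708/0.6573 = 1077.2 t/h.
n8 = 1077.2 + 1825 = 2902.2 t/h.
N2 fraction in n8 = 1825/2902.2 = 0.629.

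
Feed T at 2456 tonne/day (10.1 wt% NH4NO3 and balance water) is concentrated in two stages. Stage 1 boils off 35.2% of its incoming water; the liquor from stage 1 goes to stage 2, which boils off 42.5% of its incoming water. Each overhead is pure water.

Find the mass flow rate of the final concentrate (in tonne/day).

water in feed = 2456×0.899 = 2207.9 tonne/day.
After stage 1: water left = (1−0.352)×2207.9 = 1430.7; stream total = 1678.8 tonne/day.
After stage 2: water left = (1−0.425)×1430.7 = 822.68; final concentrate = 1070.7 tonne/day.

1071 tonne/day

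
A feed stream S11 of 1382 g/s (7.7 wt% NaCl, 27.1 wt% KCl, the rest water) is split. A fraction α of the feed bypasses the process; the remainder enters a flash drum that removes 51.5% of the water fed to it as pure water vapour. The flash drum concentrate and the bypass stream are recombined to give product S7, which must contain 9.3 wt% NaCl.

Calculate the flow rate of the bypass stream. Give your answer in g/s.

673.9 g/s

All 1382×0.077 = 106.41 g/s of NaCl reaches S7, so S7 = 106.41/0.093 = 1144.2 g/s and vapour = 237.76 g/s.
The evaporator receives (1−α)·1382 of feed at 0.652 water and removes 0.515 of that water:
0.515×0.652×(1−α)×1382 = 237.76
(1−α) = 237.76/464.05 = 0.5124;  α = 0.4876.
Bypass flow = 0.4876×1382 = 673.91 g/s.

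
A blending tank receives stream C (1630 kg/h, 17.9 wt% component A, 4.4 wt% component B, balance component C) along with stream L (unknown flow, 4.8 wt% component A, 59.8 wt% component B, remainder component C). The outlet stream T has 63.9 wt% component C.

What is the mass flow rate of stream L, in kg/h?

Let L be the unknown flow. Total out = 1630 + L.
component C balance: 1266.5 + 0.354·L = 0.639·(1630 + L)
(0.354 − 0.639)·L = 0.639×1630 − 1266.5 = -224.94
L = -224.94 / -0.285 = 789.26 kg/h

789.3 kg/h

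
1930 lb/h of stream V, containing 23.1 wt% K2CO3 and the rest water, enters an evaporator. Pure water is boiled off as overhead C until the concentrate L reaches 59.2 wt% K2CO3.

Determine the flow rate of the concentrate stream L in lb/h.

K2CO3 is conserved: 1930×0.231 = 445.83 lb/h all reports to the concentrate.
Concentrate = 445.83/(target fraction) = 753.09 lb/h.

753.1 lb/h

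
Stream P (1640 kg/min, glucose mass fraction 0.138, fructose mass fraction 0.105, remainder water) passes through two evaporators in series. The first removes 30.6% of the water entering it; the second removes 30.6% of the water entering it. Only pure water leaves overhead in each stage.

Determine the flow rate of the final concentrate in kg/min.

water in feed = 1640×0.757 = 1241.5 kg/min.
After stage 1: water left = (1−0.306)×1241.5 = 861.59; stream total = 1260.1 kg/min.
After stage 2: water left = (1−0.306)×861.59 = 597.94; final concentrate = 996.46 kg/min.

996.5 kg/min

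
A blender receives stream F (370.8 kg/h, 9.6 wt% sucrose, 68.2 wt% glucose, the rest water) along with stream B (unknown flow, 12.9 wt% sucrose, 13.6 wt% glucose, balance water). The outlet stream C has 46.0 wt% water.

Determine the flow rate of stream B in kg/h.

320.9 kg/h

Let B be the unknown flow. Total out = 370.8 + B.
water balance: 82.318 + 0.735·B = 0.460·(370.8 + B)
(0.735 − 0.460)·B = 0.460×370.8 − 82.318 = 88.25
B = 88.25 / 0.275 = 320.91 kg/h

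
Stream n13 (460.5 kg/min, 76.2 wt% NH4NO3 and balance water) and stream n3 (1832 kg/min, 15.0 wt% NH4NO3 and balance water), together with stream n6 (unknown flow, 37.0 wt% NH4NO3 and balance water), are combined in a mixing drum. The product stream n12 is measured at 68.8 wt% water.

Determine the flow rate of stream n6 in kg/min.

Let n6 be the unknown flow. Total out = 2292.5 + n6.
water balance: 1666.8 + 0.630·n6 = 0.688·(2292.5 + n6)
(0.630 − 0.688)·n6 = 0.688×2292.5 − 1666.8 = -89.559
n6 = -89.559 / -0.058 = 1544.1 kg/min

1544 kg/min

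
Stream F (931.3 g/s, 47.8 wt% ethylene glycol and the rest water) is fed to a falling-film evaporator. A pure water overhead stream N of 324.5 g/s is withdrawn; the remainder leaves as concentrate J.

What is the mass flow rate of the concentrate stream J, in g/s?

Concentrate = 931.3 − 324.5 = 606.8 g/s.

606.8 g/s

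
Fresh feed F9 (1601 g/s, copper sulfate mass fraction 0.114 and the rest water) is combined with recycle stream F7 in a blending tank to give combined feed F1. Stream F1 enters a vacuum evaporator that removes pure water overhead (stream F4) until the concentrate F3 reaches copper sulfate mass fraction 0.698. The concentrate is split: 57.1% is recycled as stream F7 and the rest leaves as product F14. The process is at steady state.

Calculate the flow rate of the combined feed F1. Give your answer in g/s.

1949 g/s

Overall copper sulfate balance (none leaves overhead): copper sulfate in fresh feed = copper sulfate in product, i.e. 1601×0.114 = (1−0.571)·F3·0.698.
F3 = 182.51/(0.698×0.429) = 609.51 g/s.
Recycle F7 = 0.571×609.51 = 348.03 g/s.
Combined feed F1 = 1601 + 348.03 = 1949 g/s.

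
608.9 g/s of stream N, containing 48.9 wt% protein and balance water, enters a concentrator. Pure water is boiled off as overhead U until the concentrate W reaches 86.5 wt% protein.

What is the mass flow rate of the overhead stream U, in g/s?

264.7 g/s

protein is conserved: 608.9×0.489 = 297.75 g/s all reports to the concentrate.
Concentrate = 297.75/(target fraction) = 344.22 g/s.
Overhead = 608.9 − 344.22 = 264.68 g/s.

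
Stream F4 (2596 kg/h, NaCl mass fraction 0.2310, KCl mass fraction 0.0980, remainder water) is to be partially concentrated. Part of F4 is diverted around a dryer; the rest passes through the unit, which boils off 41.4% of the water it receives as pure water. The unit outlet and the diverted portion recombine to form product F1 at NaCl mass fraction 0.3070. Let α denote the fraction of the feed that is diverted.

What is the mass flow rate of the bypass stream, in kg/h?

282.6 kg/h

All 2596×0.231 = 599.68 kg/h of NaCl reaches F1, so F1 = 599.68/0.307 = 1953.3 kg/h and vapour = 642.66 kg/h.
The evaporator receives (1−α)·2596 of feed at 0.671 water and removes 0.414 of that water:
0.414×0.671×(1−α)×2596 = 642.66
(1−α) = 642.66/721.15 = 0.8912;  α = 0.1088.
Bypass flow = 0.1088×2596 = 282.57 kg/h.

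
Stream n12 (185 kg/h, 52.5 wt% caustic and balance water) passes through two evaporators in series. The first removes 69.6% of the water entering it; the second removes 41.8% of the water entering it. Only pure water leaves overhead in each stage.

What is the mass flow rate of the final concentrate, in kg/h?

water in feed = 185×0.475 = 87.875 kg/h.
After stage 1: water left = (1−0.696)×87.875 = 26.714; stream total = 123.84 kg/h.
After stage 2: water left = (1−0.418)×26.714 = 15.548; final concentrate = 112.67 kg/h.

112.7 kg/h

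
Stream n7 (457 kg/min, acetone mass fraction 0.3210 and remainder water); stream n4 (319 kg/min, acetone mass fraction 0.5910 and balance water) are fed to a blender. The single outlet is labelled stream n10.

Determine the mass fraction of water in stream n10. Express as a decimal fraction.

Total flow out = 457 + 319 = 776 kg/min.
water in = 457×0.679 + 319×0.409 = 440.77 kg/min.
water mass fraction in n10 = 440.77/776 = 0.5680.

0.5680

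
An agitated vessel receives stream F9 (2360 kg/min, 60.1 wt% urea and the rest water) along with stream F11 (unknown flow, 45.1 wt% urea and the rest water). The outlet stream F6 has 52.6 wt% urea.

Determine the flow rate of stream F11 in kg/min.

2360 kg/min

Let F11 be the unknown flow. Total out = 2360 + F11.
urea balance: 1418.4 + 0.451·F11 = 0.526·(2360 + F11)
(0.451 − 0.526)·F11 = 0.526×2360 − 1418.4 = -177
F11 = -177 / -0.075 = 2360 kg/min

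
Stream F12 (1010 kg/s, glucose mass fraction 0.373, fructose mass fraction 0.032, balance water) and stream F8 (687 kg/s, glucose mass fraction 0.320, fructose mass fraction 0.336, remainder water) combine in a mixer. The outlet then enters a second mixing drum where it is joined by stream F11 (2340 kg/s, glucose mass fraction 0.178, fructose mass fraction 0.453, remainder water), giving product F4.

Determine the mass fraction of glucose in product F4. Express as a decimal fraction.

Overall, product flow = 4037 kg/s.
glucose in = 1010×0.373 + 687×0.320 + 2340×0.178 = 1013.1 kg/s.
glucose fraction in F4 = 0.251.

0.251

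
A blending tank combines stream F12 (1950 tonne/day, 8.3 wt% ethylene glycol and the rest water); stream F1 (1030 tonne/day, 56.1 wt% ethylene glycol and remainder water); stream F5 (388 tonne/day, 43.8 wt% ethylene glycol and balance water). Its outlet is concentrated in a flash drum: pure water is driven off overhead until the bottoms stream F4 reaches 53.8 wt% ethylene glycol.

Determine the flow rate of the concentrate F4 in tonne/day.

ethylene glycol entering = 1950×0.083 + 1030×0.561 + 388×0.438 = 909.62 tonne/day.
All ethylene glycol reports to F4, so F4 = 909.62/0.538 = 1690.8 tonne/day.

1691 tonne/day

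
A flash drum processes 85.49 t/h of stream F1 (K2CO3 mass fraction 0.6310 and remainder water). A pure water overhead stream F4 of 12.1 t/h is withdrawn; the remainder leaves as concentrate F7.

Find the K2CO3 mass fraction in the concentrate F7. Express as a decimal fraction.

0.7350

K2CO3 is not removed: 85.49×0.631 = 53.944 t/h of K2CO3 enters F7.
Concentrate = 85.49 − 12.1 = 73.39 t/h.
Mass fraction = 53.944/73.39 = 0.7350.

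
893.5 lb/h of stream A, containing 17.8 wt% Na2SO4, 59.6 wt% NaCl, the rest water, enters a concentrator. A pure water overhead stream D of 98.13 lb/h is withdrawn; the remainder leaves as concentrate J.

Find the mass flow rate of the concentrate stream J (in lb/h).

795.4 lb/h

Concentrate = 893.5 − 98.13 = 795.37 lb/h.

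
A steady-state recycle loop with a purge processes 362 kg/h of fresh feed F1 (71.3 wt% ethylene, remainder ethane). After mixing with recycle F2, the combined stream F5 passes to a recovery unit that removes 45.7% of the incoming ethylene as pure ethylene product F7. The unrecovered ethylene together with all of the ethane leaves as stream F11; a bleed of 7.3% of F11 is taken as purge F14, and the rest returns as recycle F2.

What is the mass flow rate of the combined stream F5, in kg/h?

ethane enters only via F1 and leaves only via the purge: 362×0.287 = 0.073×(ethane in F11), and the recovery unit passes all ethane, so ethane in F5 = ethane in F11 = 1423.2 kg/h.
ethylene in F5: m_A = 362×0.713 + (1−0.073)·(1−0.457)·m_A, so m_A = 258.11/0.4966 = 519.71 kg/h.
F5 = 519.71 + 1423.2 = 1942.9 kg/h.

1943 kg/h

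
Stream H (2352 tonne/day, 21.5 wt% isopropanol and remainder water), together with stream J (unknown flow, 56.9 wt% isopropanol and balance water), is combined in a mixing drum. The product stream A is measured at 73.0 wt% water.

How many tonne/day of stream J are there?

432.6 tonne/day

Let J be the unknown flow. Total out = 2352 + J.
water balance: 1846.3 + 0.431·J = 0.730·(2352 + J)
(0.431 − 0.730)·J = 0.730×2352 − 1846.3 = -129.36
J = -129.36 / -0.299 = 432.64 tonne/day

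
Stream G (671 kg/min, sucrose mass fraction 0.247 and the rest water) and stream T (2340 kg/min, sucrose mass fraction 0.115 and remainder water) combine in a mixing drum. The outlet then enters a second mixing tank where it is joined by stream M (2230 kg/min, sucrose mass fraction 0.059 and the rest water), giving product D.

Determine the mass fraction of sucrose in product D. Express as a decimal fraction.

Overall, product flow = 5241 kg/min.
sucrose in = 671×0.247 + 2340×0.115 + 2230×0.059 = 566.41 kg/min.
sucrose fraction in D = 0.108.

0.108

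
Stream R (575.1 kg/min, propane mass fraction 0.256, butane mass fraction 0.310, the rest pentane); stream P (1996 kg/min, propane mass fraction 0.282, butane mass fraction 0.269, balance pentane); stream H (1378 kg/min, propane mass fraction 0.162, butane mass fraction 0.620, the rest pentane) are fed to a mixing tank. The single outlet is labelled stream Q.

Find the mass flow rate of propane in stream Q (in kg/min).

propane out = propane in = 575.1×0.256 + 1996×0.282 + 1378×0.162 = 933.33 kg/min.

933.3 kg/min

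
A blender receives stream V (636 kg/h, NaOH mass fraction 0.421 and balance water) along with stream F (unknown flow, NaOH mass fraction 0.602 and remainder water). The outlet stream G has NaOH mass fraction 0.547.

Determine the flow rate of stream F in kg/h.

1457 kg/h

Let F be the unknown flow. Total out = 636 + F.
NaOH balance: 267.76 + 0.602·F = 0.547·(636 + F)
(0.602 − 0.547)·F = 0.547×636 − 267.76 = 80.136
F = 80.136 / 0.055 = 1457 kg/h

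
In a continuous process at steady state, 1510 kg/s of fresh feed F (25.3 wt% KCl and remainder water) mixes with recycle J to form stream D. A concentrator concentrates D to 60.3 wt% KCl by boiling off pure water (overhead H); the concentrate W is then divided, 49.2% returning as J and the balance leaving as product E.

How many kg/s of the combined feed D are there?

Overall KCl balance (none leaves overhead): KCl in fresh feed = KCl in product, i.e. 1510×0.253 = (1−0.492)·W·0.603.
W = 382.03/(0.603×0.508) = 1247.1 kg/s.
Recycle J = 0.492×1247.1 = 613.59 kg/s.
Combined feed D = 1510 + 613.59 = 2123.6 kg/s.

2124 kg/s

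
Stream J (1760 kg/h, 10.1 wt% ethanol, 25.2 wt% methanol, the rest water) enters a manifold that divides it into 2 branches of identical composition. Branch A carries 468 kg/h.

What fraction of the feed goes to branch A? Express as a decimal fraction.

0.266

Fraction to A = 468/1760 = 0.2659.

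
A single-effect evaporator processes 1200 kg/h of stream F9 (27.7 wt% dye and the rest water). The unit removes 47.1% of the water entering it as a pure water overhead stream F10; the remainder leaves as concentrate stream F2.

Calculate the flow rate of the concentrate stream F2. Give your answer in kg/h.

791.4 kg/h

water entering = 1200×0.723 = 867.6 kg/h; overhead removed = 0.471×867.6 = 408.64 kg/h.
Concentrate = 1200 − 408.64 = 791.36 kg/h.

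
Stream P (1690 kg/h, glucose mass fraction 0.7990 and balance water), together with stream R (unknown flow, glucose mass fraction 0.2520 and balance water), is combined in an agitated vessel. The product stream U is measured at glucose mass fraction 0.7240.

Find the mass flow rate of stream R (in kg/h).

268.5 kg/h

Let R be the unknown flow. Total out = 1690 + R.
glucose balance: 1350.3 + 0.252·R = 0.724·(1690 + R)
(0.252 − 0.724)·R = 0.724×1690 − 1350.3 = -126.75
R = -126.75 / -0.472 = 268.54 kg/h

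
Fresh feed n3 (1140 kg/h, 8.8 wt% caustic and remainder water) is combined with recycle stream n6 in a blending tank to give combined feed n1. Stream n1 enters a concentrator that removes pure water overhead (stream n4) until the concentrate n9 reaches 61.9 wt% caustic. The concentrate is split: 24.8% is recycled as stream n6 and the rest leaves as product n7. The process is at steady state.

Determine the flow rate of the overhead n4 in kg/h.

977.9 kg/h

Overall caustic balance (none leaves overhead): caustic in fresh feed = caustic in product, i.e. 1140×0.088 = (1−0.248)·n9·0.619.
n9 = 100.32/(0.619×0.752) = 215.52 kg/h.
Recycle n6 = 0.248×215.52 = 53.448 kg/h.
Combined feed n1 = 1140 + 53.448 = 1193.4 kg/h.
Overhead n4 = n1 − n9 = 1193.4 − 215.52 = 977.93 kg/h.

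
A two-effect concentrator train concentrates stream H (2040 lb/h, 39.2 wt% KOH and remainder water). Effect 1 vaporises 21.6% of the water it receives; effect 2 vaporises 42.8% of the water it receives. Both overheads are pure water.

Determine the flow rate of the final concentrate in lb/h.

1356 lb/h

water in feed = 2040×0.608 = 1240.3 lb/h.
After stage 1: water left = (1−0.216)×1240.3 = 972.41; stream total = 1772.1 lb/h.
After stage 2: water left = (1−0.428)×972.41 = 556.22; final concentrate = 1355.9 lb/h.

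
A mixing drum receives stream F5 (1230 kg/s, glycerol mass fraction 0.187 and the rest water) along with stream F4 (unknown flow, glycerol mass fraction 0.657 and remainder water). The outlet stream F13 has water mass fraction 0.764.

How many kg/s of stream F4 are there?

143.2 kg/s

Let F4 be the unknown flow. Total out = 1230 + F4.
water balance: 999.99 + 0.343·F4 = 0.764·(1230 + F4)
(0.343 − 0.764)·F4 = 0.764×1230 − 999.99 = -60.27
F4 = -60.27 / -0.421 = 143.16 kg/s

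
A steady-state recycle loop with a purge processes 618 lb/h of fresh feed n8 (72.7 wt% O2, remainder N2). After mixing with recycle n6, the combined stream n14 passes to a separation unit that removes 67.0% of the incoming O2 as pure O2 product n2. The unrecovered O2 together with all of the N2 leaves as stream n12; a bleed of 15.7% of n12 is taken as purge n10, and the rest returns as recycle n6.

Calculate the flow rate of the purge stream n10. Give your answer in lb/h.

201 lb/h

N2 enters only via n8 and leaves only via the purge: 618×0.273 = 0.157×(N2 in n12), and the separation unit passes all N2, so N2 in n14 = N2 in n12 = 1074.6 lb/h.
O2 in n14: m_A = 618×0.727 + (1−0.157)·(1−0.670)·m_A, so m_A = 449.29/0.7218 = 622.44 lb/h.
n12 = (1−0.670)×622.44 + 1074.6 = 1280 lb/h.
Purge n10 = 0.157×1280 = 200.96 lb/h.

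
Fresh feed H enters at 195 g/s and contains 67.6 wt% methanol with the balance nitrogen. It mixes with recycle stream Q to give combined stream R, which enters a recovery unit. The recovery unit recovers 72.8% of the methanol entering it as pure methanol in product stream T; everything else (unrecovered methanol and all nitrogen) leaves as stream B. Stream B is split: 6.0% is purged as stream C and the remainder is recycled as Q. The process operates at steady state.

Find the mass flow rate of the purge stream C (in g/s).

66.07 g/s

nitrogen enters only via H and leaves only via the purge: 195×0.324 = 0.060×(nitrogen in B), and the recovery unit passes all nitrogen, so nitrogen in R = nitrogen in B = 1053 g/s.
methanol in R: m_A = 195×0.676 + (1−0.060)·(1−0.728)·m_A, so m_A = 131.82/0.7443 = 177.1 g/s.
B = (1−0.728)×177.1 + 1053 = 1101.2 g/s.
Purge C = 0.060×1101.2 = 66.07 g/s.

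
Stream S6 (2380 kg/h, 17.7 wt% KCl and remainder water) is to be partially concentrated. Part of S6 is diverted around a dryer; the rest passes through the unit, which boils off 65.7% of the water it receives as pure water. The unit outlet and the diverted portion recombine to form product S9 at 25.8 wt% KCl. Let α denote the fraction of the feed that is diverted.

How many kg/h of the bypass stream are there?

998.1 kg/h

All 2380×0.177 = 421.26 kg/h of KCl reaches S9, so S9 = 421.26/0.258 = 1632.8 kg/h and vapour = 747.21 kg/h.
The evaporator receives (1−α)·2380 of feed at 0.823 water and removes 0.657 of that water:
0.657×0.823×(1−α)×2380 = 747.21
(1−α) = 747.21/1286.9 = 0.5806;  α = 0.4194.
Bypass flow = 0.4194×2380 = 998.1 kg/h.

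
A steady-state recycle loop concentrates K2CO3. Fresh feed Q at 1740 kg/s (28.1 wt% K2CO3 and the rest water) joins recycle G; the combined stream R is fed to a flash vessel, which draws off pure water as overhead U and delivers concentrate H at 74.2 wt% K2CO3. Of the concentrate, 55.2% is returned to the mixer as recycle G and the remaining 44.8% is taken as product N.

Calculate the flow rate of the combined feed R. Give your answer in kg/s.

Overall K2CO3 balance (none leaves overhead): K2CO3 in fresh feed = K2CO3 in product, i.e. 1740×0.281 = (1−0.552)·H·0.742.
H = 488.94/(0.742×0.448) = 1470.9 kg/s.
Recycle G = 0.552×1470.9 = 811.92 kg/s.
Combined feed R = 1740 + 811.92 = 2551.9 kg/s.

2552 kg/s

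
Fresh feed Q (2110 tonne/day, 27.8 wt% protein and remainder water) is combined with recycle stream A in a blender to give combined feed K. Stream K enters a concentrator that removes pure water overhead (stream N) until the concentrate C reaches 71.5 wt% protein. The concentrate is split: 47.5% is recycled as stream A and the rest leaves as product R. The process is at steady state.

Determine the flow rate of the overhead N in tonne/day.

Overall protein balance (none leaves overhead): protein in fresh feed = protein in product, i.e. 2110×0.278 = (1−0.475)·C·0.715.
C = 586.58/(0.715×0.525) = 1562.7 tonne/day.
Recycle A = 0.475×1562.7 = 742.26 tonne/day.
Combined feed K = 2110 + 742.26 = 2852.3 tonne/day.
Overhead N = K − C = 2852.3 − 1562.7 = 1289.6 tonne/day.

1290 tonne/day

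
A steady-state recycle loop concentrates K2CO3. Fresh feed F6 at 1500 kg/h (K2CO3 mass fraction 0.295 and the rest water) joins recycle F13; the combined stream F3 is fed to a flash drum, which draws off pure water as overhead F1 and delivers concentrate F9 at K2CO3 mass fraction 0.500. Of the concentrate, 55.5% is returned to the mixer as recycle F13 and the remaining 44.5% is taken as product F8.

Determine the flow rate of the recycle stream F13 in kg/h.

Overall K2CO3 balance (none leaves overhead): K2CO3 in fresh feed = K2CO3 in product, i.e. 1500×0.295 = (1−0.555)·F9·0.500.
F9 = 442.5/(0.500×0.445) = 1988.8 kg/h.
Recycle F13 = 0.555×1988.8 = 1103.8 kg/h.

1104 kg/h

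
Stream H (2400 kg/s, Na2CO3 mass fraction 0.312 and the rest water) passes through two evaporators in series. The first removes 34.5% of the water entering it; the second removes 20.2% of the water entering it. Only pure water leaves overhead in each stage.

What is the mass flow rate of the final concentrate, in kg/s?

1612 kg/s

water in feed = 2400×0.688 = 1651.2 kg/s.
After stage 1: water left = (1−0.345)×1651.2 = 1081.5; stream total = 1830.3 kg/s.
After stage 2: water left = (1−0.202)×1081.5 = 863.07; final concentrate = 1611.9 kg/s.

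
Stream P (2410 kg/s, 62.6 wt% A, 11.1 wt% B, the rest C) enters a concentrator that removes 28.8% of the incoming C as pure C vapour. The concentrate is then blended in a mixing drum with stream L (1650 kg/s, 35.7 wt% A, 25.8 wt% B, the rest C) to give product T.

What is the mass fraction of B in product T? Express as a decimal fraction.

Vapour removed = 0.288×0.263×2410 = 182.54 kg/s; concentrate = 2227.5 kg/s.
B reaching the mixer = 267.51 (from concentrate) + 1650×0.258 = 693.21 kg/s.
Product flow = 2227.5 + 1650 = 3877.5 kg/s; B fraction = 0.179.

0.179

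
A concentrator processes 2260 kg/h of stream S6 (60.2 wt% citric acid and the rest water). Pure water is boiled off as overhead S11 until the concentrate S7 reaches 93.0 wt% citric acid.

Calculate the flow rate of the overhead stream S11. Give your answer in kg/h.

797.1 kg/h

citric acid is conserved: 2260×0.602 = 1360.5 kg/h all reports to the concentrate.
Concentrate = 1360.5/(target fraction) = 1462.9 kg/h.
Overhead = 2260 − 1462.9 = 797.08 kg/h.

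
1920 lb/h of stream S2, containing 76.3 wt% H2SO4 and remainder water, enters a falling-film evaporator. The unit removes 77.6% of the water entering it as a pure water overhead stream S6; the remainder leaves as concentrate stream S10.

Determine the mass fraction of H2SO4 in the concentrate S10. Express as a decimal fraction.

H2SO4 is not removed: 1920×0.763 = 1465 lb/h of H2SO4 enters S10.
water entering = 1920×0.237 = 455.04 lb/h; overhead removed = 0.776×455.04 = 353.11 lb/h.
Concentrate = 1920 − 353.11 = 1566.9 lb/h.
Mass fraction = 1465/1566.9 = 0.9349.

0.9349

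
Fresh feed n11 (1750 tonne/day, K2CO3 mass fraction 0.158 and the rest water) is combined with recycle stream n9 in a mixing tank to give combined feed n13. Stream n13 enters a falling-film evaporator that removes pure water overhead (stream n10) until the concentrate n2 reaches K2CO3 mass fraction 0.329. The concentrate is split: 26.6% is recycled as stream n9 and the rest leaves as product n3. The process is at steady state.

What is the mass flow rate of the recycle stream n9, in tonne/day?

304.6 tonne/day

Overall K2CO3 balance (none leaves overhead): K2CO3 in fresh feed = K2CO3 in product, i.e. 1750×0.158 = (1−0.266)·n2·0.329.
n2 = 276.5/(0.329×0.734) = 1145 tonne/day.
Recycle n9 = 0.266×1145 = 304.57 tonne/day.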